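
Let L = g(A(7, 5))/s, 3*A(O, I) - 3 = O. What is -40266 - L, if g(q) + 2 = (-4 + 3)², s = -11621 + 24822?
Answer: -531551465/13201 ≈ -40266.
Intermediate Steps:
A(O, I) = 1 + O/3
s = 13201
g(q) = -1 (g(q) = -2 + (-4 + 3)² = -2 + (-1)² = -2 + 1 = -1)
L = -1/13201 ≈ -7.5752e-5
-40266 - L = -40266 - 1*(-1/13201) = -40266 + 1/13201 = -531551465/13201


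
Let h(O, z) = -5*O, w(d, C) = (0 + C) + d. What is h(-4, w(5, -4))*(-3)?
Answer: -60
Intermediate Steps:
w(d, C) = C + d
h(-4, w(5, -4))*(-3) = -5*(-4)*(-3) = 20*(-3) = -60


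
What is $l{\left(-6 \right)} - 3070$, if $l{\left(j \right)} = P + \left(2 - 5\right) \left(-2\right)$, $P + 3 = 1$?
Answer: $-3066$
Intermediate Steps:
$P = -2$ ($P = -3 + 1 = -2$)
$l{\left(j \right)} = 4$ ($l{\left(j \right)} = -2 + \left(2 - 5\right) \left(-2\right) = -2 - -6 = -2 + 6 = 4$)
$l{\left(-6 \right)} - 3070 = 4 - 3070 = -3066$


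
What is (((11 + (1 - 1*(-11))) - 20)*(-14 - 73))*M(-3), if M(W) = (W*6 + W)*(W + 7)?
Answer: 21924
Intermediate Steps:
M(W) = 7*W*(7 + W) (M(W) = (6*W + W)*(7 + W) = (7*W)*(7 + W) = 7*W*(7 + W))
(((11 + (1 - 1*(-11))) - 20)*(-14 - 73))*M(-3) = (((11 + (1 - 1*(-11))) - 20)*(-14 - 73))*(7*(-3)*(7 - 3)) = (((11 + (1 + 11)) - 20)*(-87))*(7*(-3)*4) = (((11 + 12) - 20)*(-87))*(-84) = ((23 - 20)*(-87))*(-84) = (3*(-87))*(-84) = -261*(-84) = 21924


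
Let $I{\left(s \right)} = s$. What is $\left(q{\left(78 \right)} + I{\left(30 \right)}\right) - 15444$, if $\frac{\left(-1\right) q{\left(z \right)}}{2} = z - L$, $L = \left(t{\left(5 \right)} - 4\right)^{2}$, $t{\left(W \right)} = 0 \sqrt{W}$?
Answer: $-15538$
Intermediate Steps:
$t{\left(W \right)} = 0$
$L = 16$ ($L = \left(0 - 4\right)^{2} = \left(-4\right)^{2} = 16$)
$q{\left(z \right)} = 32 - 2 z$ ($q{\left(z \right)} = - 2 \left(z - 16\right) = - 2 \left(-16 + z\right) = 32 - 2 z$)
$\left(q{\left(78 \right)} + I{\left(30 \right)}\right) - 15444 = \left(\left(32 - 156\right) + 30\right) - 15444 = \left(-124 + 30\right) - 15444 = -94 - 15444 = -15538$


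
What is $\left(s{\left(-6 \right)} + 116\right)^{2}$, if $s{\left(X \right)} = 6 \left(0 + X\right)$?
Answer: $6400$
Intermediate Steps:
$s{\left(X \right)} = 6 X$
$\left(s{\left(-6 \right)} + 116\right)^{2} = \left(6 \left(-6\right) + 116\right)^{2} = \left(-36 + 116\right)^{2} = 80^{2} = 6400$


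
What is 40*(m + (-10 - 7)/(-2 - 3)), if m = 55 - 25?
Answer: 1336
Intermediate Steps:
m = 30
40*(m + (-10 - 7)/(-2 - 3)) = 40*(30 + (-10 - 7)/(-2 - 3)) = 40*(30 - 17/(-5)) = 40*(30 - 17*(-1/5)) = 40*(30 + 17/5) = 40*(167/5) = 1336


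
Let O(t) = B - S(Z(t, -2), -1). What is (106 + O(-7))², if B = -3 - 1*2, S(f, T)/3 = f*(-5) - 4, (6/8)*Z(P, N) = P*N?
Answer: 154449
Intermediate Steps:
Z(P, N) = 4*N*P/3 (Z(P, N) = 4*(P*N)/3 = 4*(N*P)/3 = 4*N*P/3)
S(f, T) = -12 - 15*f (S(f, T) = 3*(f*(-5) - 4) = 3*(-5*f - 4) = 3*(-4 - 5*f) = -12 - 15*f)
B = -5 (B = -3 - 2 = -5)
O(t) = 7 - 40*t (O(t) = -5 - (-12 - 20*(-2)*t) = -5 - (-12 - (-40)*t) = -5 - (-12 + 40*t) = -5 + (12 - 40*t) = 7 - 40*t)
(106 + O(-7))² = (106 + (7 - 40*(-7)))² = (106 + (7 + 280))² = (106 + 287)² = 393² = 154449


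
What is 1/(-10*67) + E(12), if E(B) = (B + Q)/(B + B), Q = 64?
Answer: 3181/1005 ≈ 3.1652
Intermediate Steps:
E(B) = (64 + B)/(2*B) (E(B) = (B + 64)/(B + B) = (64 + B)/((2*B)) = (64 + B)*(1/(2*B)) = (64 + B)/(2*B))
1/(-10*67) + E(12) = 1/(-10*67) + (½)*(64 + 12)/12 = 1/(-670) + (½)*(1/12)*76 = -1/670 + 19/6 = 3181/1005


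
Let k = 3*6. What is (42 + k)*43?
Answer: 2580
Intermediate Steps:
k = 18
(42 + k)*43 = (42 + 18)*43 = 60*43 = 2580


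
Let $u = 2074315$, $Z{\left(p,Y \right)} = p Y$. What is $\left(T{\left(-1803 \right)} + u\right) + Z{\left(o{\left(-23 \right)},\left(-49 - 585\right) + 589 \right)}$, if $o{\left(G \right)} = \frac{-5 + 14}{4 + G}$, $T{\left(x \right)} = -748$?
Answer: $\frac{39398178}{19} \approx 2.0736 \cdot 10^{6}$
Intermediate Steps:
$o{\left(G \right)} = \frac{9}{4 + G}$
$Z{\left(p,Y \right)} = Y p$
$\left(T{\left(-1803 \right)} + u\right) + Z{\left(o{\left(-23 \right)},\left(-49 - 585\right) + 589 \right)} = \left(-748 + 2074315\right) + \left(\left(-49 - 585\right) + 589\right) \frac{9}{4 - 23} = 2073567 + \left(-634 + 589\right) \frac{9}{-19} = 2073567 - 45 \cdot 9 \left(- \frac{1}{19}\right) = 2073567 - - \frac{405}{19} = 2073567 + \frac{405}{19} = \frac{39398178}{19}$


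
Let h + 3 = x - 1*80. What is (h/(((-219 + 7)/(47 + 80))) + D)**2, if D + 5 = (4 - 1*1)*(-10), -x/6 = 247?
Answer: 36609082225/44944 ≈ 8.1455e+5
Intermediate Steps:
x = -1482 (x = -6*247 = -1482)
D = -35 (D = -5 + (4 - 1*1)*(-10) = -5 + (4 - 1)*(-10) = -5 + 3*(-10) = -5 - 30 = -35)
h = -1565 (h = -3 + (-1482 - 1*80) = -3 + (-1482 - 80) = -3 - 1562 = -1565)
(h/(((-219 + 7)/(47 + 80))) + D)**2 = (-1565*(47 + 80)/(-219 + 7) - 35)**2 = (-1565/((-212/127)) - 35)**2 = (-1565/((-212*1/127)) - 35)**2 = (-1565/(-212/127) - 35)**2 = (-1565*(-127/212) - 35)**2 = (198755/212 - 35)**2 = (191335/212)**2 = 36609082225/44944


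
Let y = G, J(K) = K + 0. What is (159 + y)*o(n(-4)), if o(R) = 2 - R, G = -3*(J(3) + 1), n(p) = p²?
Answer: -2058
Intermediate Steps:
J(K) = K
G = -12 (G = -3*(3 + 1) = -3*4 = -12)
y = -12
(159 + y)*o(n(-4)) = (159 - 12)*(2 - 1*(-4)²) = 147*(2 - 1*16) = 147*(2 - 16) = 147*(-14) = -2058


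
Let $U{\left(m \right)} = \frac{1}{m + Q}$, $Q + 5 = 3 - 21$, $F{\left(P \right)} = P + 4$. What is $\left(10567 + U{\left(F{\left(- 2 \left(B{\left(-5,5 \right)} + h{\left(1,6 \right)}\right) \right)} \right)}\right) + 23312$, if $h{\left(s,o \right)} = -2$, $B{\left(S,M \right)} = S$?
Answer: $\frac{169394}{5} \approx 33879.0$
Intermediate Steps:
$F{\left(P \right)} = 4 + P$
$Q = -23$ ($Q = -5 + \left(3 - 21\right) = -5 - 18 = -23$)
$U{\left(m \right)} = \frac{1}{-23 + m}$ ($U{\left(m \right)} = \frac{1}{m - 23} = \frac{1}{-23 + m}$)
$\left(10567 + U{\left(F{\left(- 2 \left(B{\left(-5,5 \right)} + h{\left(1,6 \right)}\right) \right)} \right)}\right) + 23312 = \left(10567 + \frac{1}{-23 - \left(-4 + 2 \left(-5 - 2\right)\right)}\right) + 23312 = \left(10567 + \frac{1}{-23 + \left(4 - -14\right)}\right) + 23312 = \left(10567 + \frac{1}{-23 + \left(4 + 14\right)}\right) + 23312 = \left(10567 + \frac{1}{-23 + 18}\right) + 23312 = \left(10567 + \frac{1}{-5}\right) + 23312 = \left(10567 - \frac{1}{5}\right) + 23312 = \frac{52834}{5} + 23312 = \frac{169394}{5}$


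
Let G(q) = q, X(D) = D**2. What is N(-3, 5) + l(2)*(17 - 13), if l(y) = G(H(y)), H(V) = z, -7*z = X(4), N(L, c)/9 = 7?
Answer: 377/7 ≈ 53.857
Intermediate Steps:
N(L, c) = 63 (N(L, c) = 9*7 = 63)
z = -16/7 (z = -1/7*4**2 = -1/7*16 = -16/7 ≈ -2.2857)
H(V) = -16/7
l(y) = -16/7
N(-3, 5) + l(2)*(17 - 13) = 63 - 16*(17 - 13)/7 = 63 - 16/7*4 = 63 - 64/7 = 377/7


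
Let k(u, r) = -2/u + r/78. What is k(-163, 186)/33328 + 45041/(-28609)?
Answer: -3180741638201/2020425713488 ≈ -1.5743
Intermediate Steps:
k(u, r) = -2/u + r/78 (k(u, r) = -2/u + r*(1/78) = -2/u + r/78)
k(-163, 186)/33328 + 45041/(-28609) = (-2/(-163) + (1/78)*186)/33328 + 45041/(-28609) = (-2*(-1/163) + 31/13)*(1/33328) + 45041*(-1/28609) = (2/163 + 31/13)*(1/33328) - 45041/28609 = (5079/2119)*(1/33328) - 45041/28609 = 5079/70622032 - 45041/28609 = -3180741638201/2020425713488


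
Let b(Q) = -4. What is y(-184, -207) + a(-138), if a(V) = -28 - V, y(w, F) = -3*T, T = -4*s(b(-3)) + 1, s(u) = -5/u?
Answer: 122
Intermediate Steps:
T = -4 (T = -(-20)/(-4) + 1 = -(-20)*(-1)/4 + 1 = -4*5/4 + 1 = -5 + 1 = -4)
y(w, F) = 12 (y(w, F) = -3*(-4) = 12)
y(-184, -207) + a(-138) = 12 + (-28 - 1*(-138)) = 12 + (-28 + 138) = 12 + 110 = 122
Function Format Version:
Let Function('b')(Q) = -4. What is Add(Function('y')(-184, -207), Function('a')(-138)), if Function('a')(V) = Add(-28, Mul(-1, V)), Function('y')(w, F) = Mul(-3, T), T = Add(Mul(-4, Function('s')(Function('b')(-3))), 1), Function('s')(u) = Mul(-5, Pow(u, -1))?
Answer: 122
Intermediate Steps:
T = -4 (T = Add(Mul(-4, Mul(-5, Pow(-4, -1))), 1) = Add(Mul(-4, Mul(-5, Rational(-1, 4))), 1) = Add(Mul(-4, Rational(5, 4)), 1) = Add(-5, 1) = -4)
Function('y')(w, F) = 12 (Function('y')(w, F) = Mul(-3, -4) = 12)
Add(Function('y')(-184, -207), Function('a')(-138)) = Add(12, Add(-28, Mul(-1, -138))) = Add(12, Add(-28, 138)) = Add(12, 110) = 122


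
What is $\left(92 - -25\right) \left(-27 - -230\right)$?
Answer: $23751$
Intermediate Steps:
$\left(92 - -25\right) \left(-27 - -230\right) = \left(92 + 25\right) \left(-27 + 230\right) = 117 \cdot 203 = 23751$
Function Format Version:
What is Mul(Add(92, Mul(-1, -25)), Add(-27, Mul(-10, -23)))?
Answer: 23751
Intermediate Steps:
Mul(Add(92, Mul(-1, -25)), Add(-27, Mul(-10, -23))) = Mul(Add(92, 25), Add(-27, 230)) = Mul(117, 203) = 23751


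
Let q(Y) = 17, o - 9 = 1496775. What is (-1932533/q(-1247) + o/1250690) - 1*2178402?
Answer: -1433340276703/625345 ≈ -2.2921e+6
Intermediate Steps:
o = 1496784 (o = 9 + 1496775 = 1496784)
(-1932533/q(-1247) + o/1250690) - 1*2178402 = (-1932533/17 + 1496784/1250690) - 1*2178402 = (-1932533*1/17 + 1496784*(1/1250690)) - 2178402 = (-1932533/17 + 748392/625345) - 2178402 = -71087478013/625345 - 2178402 = -1433340276703/625345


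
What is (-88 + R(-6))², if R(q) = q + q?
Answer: 10000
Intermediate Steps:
R(q) = 2*q
(-88 + R(-6))² = (-88 + 2*(-6))² = (-88 - 12)² = (-100)² = 10000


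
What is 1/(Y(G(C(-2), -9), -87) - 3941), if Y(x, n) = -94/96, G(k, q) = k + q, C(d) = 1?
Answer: -48/189215 ≈ -0.00025368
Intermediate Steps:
Y(x, n) = -47/48 (Y(x, n) = -94*1/96 = -47/48)
1/(Y(G(C(-2), -9), -87) - 3941) = 1/(-47/48 - 3941) = 1/(-189215/48) = -48/189215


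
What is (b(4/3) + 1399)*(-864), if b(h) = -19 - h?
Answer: -1191168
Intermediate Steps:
(b(4/3) + 1399)*(-864) = ((-19 - 4/3) + 1399)*(-864) = (-61/3 + 1399)*(-864) = (4136/3)*(-864) = -1191168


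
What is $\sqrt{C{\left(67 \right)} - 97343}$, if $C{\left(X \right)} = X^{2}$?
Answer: $i \sqrt{92854} \approx 304.72 i$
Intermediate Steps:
$\sqrt{C{\left(67 \right)} - 97343} = \sqrt{67^{2} - 97343} = \sqrt{4489 - 97343} = \sqrt{-92854} = i \sqrt{92854}$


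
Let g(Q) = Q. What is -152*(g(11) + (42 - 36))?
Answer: -2584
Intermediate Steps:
-152*(g(11) + (42 - 36)) = -152*(11 + (42 - 36)) = -152*(11 + 6) = -152*17 = -2584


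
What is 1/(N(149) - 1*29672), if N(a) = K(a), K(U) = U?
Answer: -1/29523 ≈ -3.3872e-5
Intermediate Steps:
N(a) = a
1/(N(149) - 1*29672) = 1/(149 - 1*29672) = 1/(149 - 29672) = 1/(-29523) = -1/29523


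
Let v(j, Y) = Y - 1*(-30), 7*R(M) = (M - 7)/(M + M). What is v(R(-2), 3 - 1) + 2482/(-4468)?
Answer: 70247/2234 ≈ 31.444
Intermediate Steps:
R(M) = (-7 + M)/(14*M) (R(M) = ((M - 7)/(M + M))/7 = ((-7 + M)/((2*M)))/7 = ((-7 + M)*(1/(2*M)))/7 = ((-7 + M)/(2*M))/7 = (-7 + M)/(14*M))
v(j, Y) = 30 + Y (v(j, Y) = Y + 30 = 30 + Y)
v(R(-2), 3 - 1) + 2482/(-4468) = (30 + (3 - 1)) + 2482/(-4468) = (30 + 2) + 2482*(-1/4468) = 32 - 1241/2234 = 70247/2234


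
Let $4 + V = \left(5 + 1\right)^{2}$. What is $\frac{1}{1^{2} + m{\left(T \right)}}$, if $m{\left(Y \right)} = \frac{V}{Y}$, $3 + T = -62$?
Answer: $\frac{65}{33} \approx 1.9697$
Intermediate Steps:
$T = -65$ ($T = -3 - 62 = -65$)
$V = 32$ ($V = -4 + \left(5 + 1\right)^{2} = -4 + 6^{2} = -4 + 36 = 32$)
$m{\left(Y \right)} = \frac{32}{Y}$
$\frac{1}{1^{2} + m{\left(T \right)}} = \frac{1}{1^{2} + \frac{32}{-65}} = \frac{1}{1 + 32 \left(- \frac{1}{65}\right)} = \frac{1}{1 - \frac{32}{65}} = \frac{1}{\frac{33}{65}} = \frac{65}{33}$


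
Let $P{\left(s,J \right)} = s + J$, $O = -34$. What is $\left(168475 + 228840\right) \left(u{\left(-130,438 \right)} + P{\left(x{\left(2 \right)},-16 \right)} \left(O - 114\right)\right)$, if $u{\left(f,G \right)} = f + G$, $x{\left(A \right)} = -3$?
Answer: $1239622800$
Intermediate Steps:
$u{\left(f,G \right)} = G + f$
$P{\left(s,J \right)} = J + s$
$\left(168475 + 228840\right) \left(u{\left(-130,438 \right)} + P{\left(x{\left(2 \right)},-16 \right)} \left(O - 114\right)\right) = \left(168475 + 228840\right) \left(\left(438 - 130\right) + \left(-16 - 3\right) \left(-34 - 114\right)\right) = 397315 \left(308 - -2812\right) = 397315 \left(308 + 2812\right) = 397315 \cdot 3120 = 1239622800$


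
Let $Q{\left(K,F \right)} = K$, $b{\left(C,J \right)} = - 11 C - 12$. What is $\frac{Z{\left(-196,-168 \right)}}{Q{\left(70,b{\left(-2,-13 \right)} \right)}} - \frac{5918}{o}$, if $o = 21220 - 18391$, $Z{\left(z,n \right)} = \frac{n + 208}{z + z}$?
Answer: $- \frac{4062577}{1940694} \approx -2.0934$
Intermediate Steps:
$Z{\left(z,n \right)} = \frac{208 + n}{2 z}$
$b{\left(C,J \right)} = -12 - 11 C$
$o = 2829$
$\frac{Z{\left(-196,-168 \right)}}{Q{\left(70,b{\left(-2,-13 \right)} \right)}} - \frac{5918}{o} = \frac{\frac{1}{2} \frac{1}{-196} \left(208 - 168\right)}{70} - \frac{5918}{2829} = \frac{1}{2} \left(- \frac{1}{196}\right) 40 \cdot \frac{1}{70} - \frac{5918}{2829} = \left(- \frac{5}{49}\right) \frac{1}{70} - \frac{5918}{2829} = - \frac{1}{686} - \frac{5918}{2829} = - \frac{4062577}{1940694}$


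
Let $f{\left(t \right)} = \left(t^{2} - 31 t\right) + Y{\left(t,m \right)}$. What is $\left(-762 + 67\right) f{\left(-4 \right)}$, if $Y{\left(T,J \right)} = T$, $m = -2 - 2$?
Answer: $-94520$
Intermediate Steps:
$m = -4$ ($m = -2 - 2 = -4$)
$f{\left(t \right)} = t^{2} - 30 t$ ($f{\left(t \right)} = \left(t^{2} - 31 t\right) + t = t^{2} - 30 t$)
$\left(-762 + 67\right) f{\left(-4 \right)} = \left(-762 + 67\right) \left(- 4 \left(-30 - 4\right)\right) = - 695 \left(\left(-4\right) \left(-34\right)\right) = \left(-695\right) 136 = -94520$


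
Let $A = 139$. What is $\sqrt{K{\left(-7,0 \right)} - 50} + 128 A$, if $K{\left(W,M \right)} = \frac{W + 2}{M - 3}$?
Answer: $17792 + \frac{i \sqrt{435}}{3} \approx 17792.0 + 6.9522 i$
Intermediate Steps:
$K{\left(W,M \right)} = \frac{2 + W}{-3 + M}$
$\sqrt{K{\left(-7,0 \right)} - 50} + 128 A = \sqrt{\frac{2 - 7}{-3 + 0} - 50} + 128 \cdot 139 = \sqrt{\frac{1}{-3} \left(-5\right) - 50} + 17792 = \sqrt{\left(- \frac{1}{3}\right) \left(-5\right) - 50} + 17792 = \sqrt{\frac{5}{3} - 50} + 17792 = \sqrt{- \frac{145}{3}} + 17792 = \frac{i \sqrt{435}}{3} + 17792 = 17792 + \frac{i \sqrt{435}}{3}$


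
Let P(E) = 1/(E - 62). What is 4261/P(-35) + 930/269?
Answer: -111181343/269 ≈ -4.1331e+5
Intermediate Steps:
P(E) = 1/(-62 + E)
4261/P(-35) + 930/269 = 4261/(1/(-62 - 35)) + 930/269 = 4261/(1/(-97)) + 930*(1/269) = 4261/(-1/97) + 930/269 = 4261*(-97) + 930/269 = -413317 + 930/269 = -111181343/269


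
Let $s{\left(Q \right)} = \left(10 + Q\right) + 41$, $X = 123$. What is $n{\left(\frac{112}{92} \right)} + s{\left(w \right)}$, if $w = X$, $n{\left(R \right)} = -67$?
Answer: $107$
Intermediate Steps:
$w = 123$
$s{\left(Q \right)} = 51 + Q$
$n{\left(\frac{112}{92} \right)} + s{\left(w \right)} = -67 + \left(51 + 123\right) = -67 + 174 = 107$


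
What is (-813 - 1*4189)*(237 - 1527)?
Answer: 6452580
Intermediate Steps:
(-813 - 1*4189)*(237 - 1527) = (-813 - 4189)*(-1290) = -5002*(-1290) = 6452580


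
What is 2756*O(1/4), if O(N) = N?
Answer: 689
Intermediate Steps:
2756*O(1/4) = 2756/4 = 2756*(¼) = 689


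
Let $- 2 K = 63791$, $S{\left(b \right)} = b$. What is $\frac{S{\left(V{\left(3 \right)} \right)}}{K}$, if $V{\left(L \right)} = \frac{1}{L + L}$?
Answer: $- \frac{1}{191373} \approx -5.2254 \cdot 10^{-6}$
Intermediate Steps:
$V{\left(L \right)} = \frac{1}{2 L}$
$K = - \frac{63791}{2}$ ($K = \left(- \frac{1}{2}\right) 63791 = - \frac{63791}{2} \approx -31896.0$)
$\frac{S{\left(V{\left(3 \right)} \right)}}{K} = \frac{\frac{1}{2} \cdot \frac{1}{3}}{- \frac{63791}{2}} = \frac{1}{2} \cdot \frac{1}{3} \left(- \frac{2}{63791}\right) = \frac{1}{6} \left(- \frac{2}{63791}\right) = - \frac{1}{191373}$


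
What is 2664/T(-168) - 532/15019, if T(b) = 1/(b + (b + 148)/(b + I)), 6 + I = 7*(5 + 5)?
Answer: -87283165720/195247 ≈ -4.4704e+5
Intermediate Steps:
I = 64 (I = -6 + 7*(5 + 5) = -6 + 7*10 = -6 + 70 = 64)
T(b) = 1/(b + (148 + b)/(64 + b)) (T(b) = 1/(b + (b + 148)/(b + 64)) = 1/(b + (148 + b)/(64 + b)))
2664/T(-168) - 532/15019 = 2664/(((64 - 168)/(148 + (-168)² + 65*(-168)))) - 532/15019 = 2664/((-104/(148 + 28224 - 10920))) - 532*1/15019 = 2664/((-104/17452)) - 532/15019 = 2664/(((1/17452)*(-104))) - 532/15019 = 2664/(-26/4363) - 532/15019 = 2664*(-4363/26) - 532/15019 = -5811516/13 - 532/15019 = -87283165720/195247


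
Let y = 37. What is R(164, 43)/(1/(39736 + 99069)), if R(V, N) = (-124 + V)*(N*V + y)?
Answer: 39359545800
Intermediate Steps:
R(V, N) = (-124 + V)*(37 + N*V) (R(V, N) = (-124 + V)*(N*V + 37) = (-124 + V)*(37 + N*V))
R(164, 43)/(1/(39736 + 99069)) = (-4588 + 37*164 + 43*164² - 124*43*164)/(1/(39736 + 99069)) = (-4588 + 6068 + 43*26896 - 874448)/(1/138805) = (-4588 + 6068 + 1156528 - 874448)/(1/138805) = 283560*138805 = 39359545800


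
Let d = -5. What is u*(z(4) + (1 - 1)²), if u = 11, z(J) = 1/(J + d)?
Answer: -11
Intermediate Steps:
z(J) = 1/(-5 + J) (z(J) = 1/(J - 5) = 1/(-5 + J))
u*(z(4) + (1 - 1)²) = 11*(1/(-5 + 4) + (1 - 1)²) = 11*(1/(-1) + 0²) = 11*(-1 + 0) = 11*(-1) = -11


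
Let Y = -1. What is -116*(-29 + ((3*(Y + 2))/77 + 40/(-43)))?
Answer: 11480520/3311 ≈ 3467.4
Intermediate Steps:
-116*(-29 + ((3*(Y + 2))/77 + 40/(-43))) = -116*(-29 + ((3*(-1 + 2))/77 + 40/(-43))) = -116*(-29 + ((3*1)*(1/77) + 40*(-1/43))) = -116*(-29 + (3*(1/77) - 40/43)) = -116*(-29 + (3/77 - 40/43)) = -116*(-29 - 2951/3311) = -116*(-98970/3311) = 11480520/3311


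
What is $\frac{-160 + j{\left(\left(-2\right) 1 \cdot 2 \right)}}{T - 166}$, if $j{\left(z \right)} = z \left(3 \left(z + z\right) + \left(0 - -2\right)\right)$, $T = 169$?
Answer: $-24$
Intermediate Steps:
$j{\left(z \right)} = z \left(2 + 6 z\right)$ ($j{\left(z \right)} = z \left(3 \cdot 2 z + \left(0 + 2\right)\right) = z \left(6 z + 2\right) = z \left(2 + 6 z\right)$)
$\frac{-160 + j{\left(\left(-2\right) 1 \cdot 2 \right)}}{T - 166} = \frac{-160 + 2 \left(-2\right) 1 \cdot 2 \left(1 + 3 \left(-2\right) 1 \cdot 2\right)}{169 - 166} = \frac{-160 + 2 \left(\left(-2\right) 2\right) \left(1 + 3 \left(\left(-2\right) 2\right)\right)}{3} = \left(-160 + 2 \left(-4\right) \left(1 + 3 \left(-4\right)\right)\right) \frac{1}{3} = \left(-160 + 2 \left(-4\right) \left(1 - 12\right)\right) \frac{1}{3} = \left(-160 + 2 \left(-4\right) \left(-11\right)\right) \frac{1}{3} = \left(-160 + 88\right) \frac{1}{3} = \left(-72\right) \frac{1}{3} = -24$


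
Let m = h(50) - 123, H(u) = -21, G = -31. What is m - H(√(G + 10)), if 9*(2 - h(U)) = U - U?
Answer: -100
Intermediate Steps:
h(U) = 2 (h(U) = 2 - (U - U)/9 = 2 - ⅑*0 = 2 + 0 = 2)
m = -121 (m = 2 - 123 = -121)
m - H(√(G + 10)) = -121 - 1*(-21) = -121 + 21 = -100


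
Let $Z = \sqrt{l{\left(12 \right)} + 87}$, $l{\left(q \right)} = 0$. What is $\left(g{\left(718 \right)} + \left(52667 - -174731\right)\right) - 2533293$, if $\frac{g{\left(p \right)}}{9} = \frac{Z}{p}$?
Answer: $-2305895 + \frac{9 \sqrt{87}}{718} \approx -2.3059 \cdot 10^{6}$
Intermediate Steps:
$Z = \sqrt{87}$ ($Z = \sqrt{0 + 87} = \sqrt{87} \approx 9.3274$)
$g{\left(p \right)} = \frac{9 \sqrt{87}}{p}$ ($g{\left(p \right)} = 9 \frac{\sqrt{87}}{p} = \frac{9 \sqrt{87}}{p}$)
$\left(g{\left(718 \right)} + \left(52667 - -174731\right)\right) - 2533293 = \left(\frac{9 \sqrt{87}}{718} + \left(52667 - -174731\right)\right) - 2533293 = \left(9 \sqrt{87} \cdot \frac{1}{718} + \left(52667 + 174731\right)\right) - 2533293 = \left(\frac{9 \sqrt{87}}{718} + 227398\right) - 2533293 = \left(227398 + \frac{9 \sqrt{87}}{718}\right) - 2533293 = -2305895 + \frac{9 \sqrt{87}}{718}$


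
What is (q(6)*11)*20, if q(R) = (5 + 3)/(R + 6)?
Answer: 440/3 ≈ 146.67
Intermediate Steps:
q(R) = 8/(6 + R)
(q(6)*11)*20 = ((8/(6 + 6))*11)*20 = ((8/12)*11)*20 = ((8*(1/12))*11)*20 = ((⅔)*11)*20 = (22/3)*20 = 440/3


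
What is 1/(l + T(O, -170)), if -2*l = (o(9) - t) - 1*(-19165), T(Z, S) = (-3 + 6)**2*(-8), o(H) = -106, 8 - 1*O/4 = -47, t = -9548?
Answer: -2/28751 ≈ -6.9563e-5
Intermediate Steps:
O = 220 (O = 32 - 4*(-47) = 32 + 188 = 220)
T(Z, S) = -72 (T(Z, S) = 3**2*(-8) = 9*(-8) = -72)
l = -28607/2 (l = -((-106 - 1*(-9548)) - 1*(-19165))/2 = -((-106 + 9548) + 19165)/2 = -(9442 + 19165)/2 = -1/2*28607 = -28607/2 ≈ -14304.)
1/(l + T(O, -170)) = 1/(-28607/2 - 72) = 1/(-28751/2) = -2/28751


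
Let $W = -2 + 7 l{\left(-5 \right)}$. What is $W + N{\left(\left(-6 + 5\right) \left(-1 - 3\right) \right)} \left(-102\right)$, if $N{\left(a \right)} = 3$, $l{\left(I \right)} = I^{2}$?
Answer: $-133$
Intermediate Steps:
$W = 173$ ($W = -2 + 7 \left(-5\right)^{2} = -2 + 7 \cdot 25 = -2 + 175 = 173$)
$W + N{\left(\left(-6 + 5\right) \left(-1 - 3\right) \right)} \left(-102\right) = 173 + 3 \left(-102\right) = 173 - 306 = -133$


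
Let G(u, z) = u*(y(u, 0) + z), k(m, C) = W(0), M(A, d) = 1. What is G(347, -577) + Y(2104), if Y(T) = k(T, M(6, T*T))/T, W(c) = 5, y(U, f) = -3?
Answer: -423451035/2104 ≈ -2.0126e+5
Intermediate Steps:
k(m, C) = 5
G(u, z) = u*(-3 + z)
Y(T) = 5/T
G(347, -577) + Y(2104) = 347*(-3 - 577) + 5/2104 = 347*(-580) + 5*(1/2104) = -201260 + 5/2104 = -423451035/2104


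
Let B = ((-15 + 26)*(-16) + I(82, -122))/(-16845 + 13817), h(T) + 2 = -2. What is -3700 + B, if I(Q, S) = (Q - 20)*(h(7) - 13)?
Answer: -5601185/1514 ≈ -3699.6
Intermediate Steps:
h(T) = -4 (h(T) = -2 - 2 = -4)
I(Q, S) = 340 - 17*Q (I(Q, S) = (Q - 20)*(-4 - 13) = (-20 + Q)*(-17) = 340 - 17*Q)
B = 615/1514 (B = ((-15 + 26)*(-16) + (340 - 17*82))/(-16845 + 13817) = (11*(-16) + (340 - 1394))/(-3028) = (-176 - 1054)*(-1/3028) = -1230*(-1/3028) = 615/1514 ≈ 0.40621)
-3700 + B = -3700 + 615/1514 = -5601185/1514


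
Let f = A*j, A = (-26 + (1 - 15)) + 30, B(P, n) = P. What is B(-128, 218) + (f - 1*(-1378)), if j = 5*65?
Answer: -2000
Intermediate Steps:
j = 325
A = -10 (A = (-26 - 14) + 30 = -40 + 30 = -10)
f = -3250 (f = -10*325 = -3250)
B(-128, 218) + (f - 1*(-1378)) = -128 + (-3250 - 1*(-1378)) = -128 + (-3250 + 1378) = -128 - 1872 = -2000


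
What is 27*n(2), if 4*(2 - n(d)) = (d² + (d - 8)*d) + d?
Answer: 189/2 ≈ 94.500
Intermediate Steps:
n(d) = 2 - d/4 - d²/4 - d*(-8 + d)/4 (n(d) = 2 - ((d² + (d - 8)*d) + d)/4 = 2 - ((d² + (-8 + d)*d) + d)/4 = 2 - ((d² + d*(-8 + d)) + d)/4 = 2 - (d + d² + d*(-8 + d))/4 = 2 + (-d/4 - d²/4 - d*(-8 + d)/4) = 2 - d/4 - d²/4 - d*(-8 + d)/4)
27*n(2) = 27*(2 - ½*2² + (7/4)*2) = 27*(2 - ½*4 + 7/2) = 27*(2 - 2 + 7/2) = 27*(7/2) = 189/2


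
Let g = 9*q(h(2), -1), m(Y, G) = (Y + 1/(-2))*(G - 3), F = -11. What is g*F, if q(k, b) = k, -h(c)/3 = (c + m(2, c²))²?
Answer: 14553/4 ≈ 3638.3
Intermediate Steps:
m(Y, G) = (-3 + G)*(-½ + Y) (m(Y, G) = (Y - ½)*(-3 + G) = (-½ + Y)*(-3 + G) = (-3 + G)*(-½ + Y))
h(c) = -3*(-9/2 + c + 3*c²/2)² (h(c) = -3*(c + (3/2 - 3*2 - c²/2 + c²*2))² = -3*(c + (3/2 - 6 - c²/2 + 2*c²))² = -3*(c + (-9/2 + 3*c²/2))² = -3*(-9/2 + c + 3*c²/2)²)
g = -1323/4 (g = 9*(-3*(-9 + 2*2 + 3*2²)²/4) = 9*(-3*(-9 + 4 + 3*4)²/4) = 9*(-3*(-9 + 4 + 12)²/4) = 9*(-¾*7²) = 9*(-¾*49) = 9*(-147/4) = -1323/4 ≈ -330.75)
g*F = -1323/4*(-11) = 14553/4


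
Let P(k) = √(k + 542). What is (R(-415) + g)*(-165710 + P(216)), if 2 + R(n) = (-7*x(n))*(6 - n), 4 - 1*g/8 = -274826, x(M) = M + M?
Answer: -769664620080 + 4644648*√758 ≈ -7.6954e+11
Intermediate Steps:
x(M) = 2*M
g = 2198640 (g = 32 - 8*(-274826) = 32 + 2198608 = 2198640)
P(k) = √(542 + k)
R(n) = -2 - 14*n*(6 - n) (R(n) = -2 + (-14*n)*(6 - n) = -2 - 14*n*(6 - n))
(R(-415) + g)*(-165710 + P(216)) = ((-2 - 84*(-415) + 14*(-415)²) + 2198640)*(-165710 + √(542 + 216)) = ((-2 + 34860 + 14*172225) + 2198640)*(-165710 + √758) = ((-2 + 34860 + 2411150) + 2198640)*(-165710 + √758) = (2446008 + 2198640)*(-165710 + √758) = 4644648*(-165710 + √758) = -769664620080 + 4644648*√758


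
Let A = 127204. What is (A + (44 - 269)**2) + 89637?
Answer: 267466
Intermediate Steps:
(A + (44 - 269)**2) + 89637 = (127204 + (44 - 269)**2) + 89637 = (127204 + (-225)**2) + 89637 = (127204 + 50625) + 89637 = 177829 + 89637 = 267466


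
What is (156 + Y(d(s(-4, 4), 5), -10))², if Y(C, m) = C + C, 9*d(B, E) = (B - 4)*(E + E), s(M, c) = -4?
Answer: 1547536/81 ≈ 19105.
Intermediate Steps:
d(B, E) = 2*E*(-4 + B)/9 (d(B, E) = ((B - 4)*(E + E))/9 = ((-4 + B)*(2*E))/9 = (2*E*(-4 + B))/9 = 2*E*(-4 + B)/9)
Y(C, m) = 2*C
(156 + Y(d(s(-4, 4), 5), -10))² = (156 + 2*((2/9)*5*(-4 - 4)))² = (156 + 2*((2/9)*5*(-8)))² = (156 + 2*(-80/9))² = (156 - 160/9)² = (1244/9)² = 1547536/81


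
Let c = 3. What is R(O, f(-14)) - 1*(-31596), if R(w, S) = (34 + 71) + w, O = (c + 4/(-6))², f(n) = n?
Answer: 285358/9 ≈ 31706.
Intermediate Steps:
O = 49/9 (O = (3 + 4/(-6))² = (3 + 4*(-⅙))² = (3 - ⅔)² = (7/3)² = 49/9 ≈ 5.4444)
R(w, S) = 105 + w
R(O, f(-14)) - 1*(-31596) = (105 + 49/9) - 1*(-31596) = 994/9 + 31596 = 285358/9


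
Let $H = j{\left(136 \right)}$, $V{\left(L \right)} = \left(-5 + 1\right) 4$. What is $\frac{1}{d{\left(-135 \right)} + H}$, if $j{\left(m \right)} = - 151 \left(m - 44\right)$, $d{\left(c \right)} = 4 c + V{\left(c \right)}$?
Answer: $- \frac{1}{14448} \approx -6.9214 \cdot 10^{-5}$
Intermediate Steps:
$V{\left(L \right)} = -16$ ($V{\left(L \right)} = \left(-4\right) 4 = -16$)
$d{\left(c \right)} = -16 + 4 c$ ($d{\left(c \right)} = 4 c - 16 = -16 + 4 c$)
$j{\left(m \right)} = 6644 - 151 m$ ($j{\left(m \right)} = - 151 \left(-44 + m\right) = 6644 - 151 m$)
$H = -13892$ ($H = 6644 - 20536 = -13892$)
$\frac{1}{d{\left(-135 \right)} + H} = \frac{1}{\left(-16 + 4 \left(-135\right)\right) - 13892} = \frac{1}{\left(-16 - 540\right) - 13892} = \frac{1}{-556 - 13892} = \frac{1}{-14448} = - \frac{1}{14448}$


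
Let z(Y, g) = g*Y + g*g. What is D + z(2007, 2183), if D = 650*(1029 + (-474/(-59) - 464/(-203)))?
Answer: 4056621360/413 ≈ 9.8223e+6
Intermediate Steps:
z(Y, g) = g² + Y*g (z(Y, g) = Y*g + g² = g² + Y*g)
D = 279005350/413 (D = 650*(1029 + (-474*(-1/59) - 464*(-1/203))) = 650*(1029 + (474/59 + 16/7)) = 650*(1029 + 4262/413) = 650*(429239/413) = 279005350/413 ≈ 6.7556e+5)
D + z(2007, 2183) = 279005350/413 + 2183*(2007 + 2183) = 279005350/413 + 2183*4190 = 279005350/413 + 9146770 = 4056621360/413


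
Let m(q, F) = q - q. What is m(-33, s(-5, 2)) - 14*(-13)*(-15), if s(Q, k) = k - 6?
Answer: -2730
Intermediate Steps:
s(Q, k) = -6 + k
m(q, F) = 0
m(-33, s(-5, 2)) - 14*(-13)*(-15) = 0 - 14*(-13)*(-15) = 0 + 182*(-15) = 0 - 2730 = -2730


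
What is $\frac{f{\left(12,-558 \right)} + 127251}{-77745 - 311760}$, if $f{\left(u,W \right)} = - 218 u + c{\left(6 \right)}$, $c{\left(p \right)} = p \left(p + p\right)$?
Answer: $- \frac{41569}{129835} \approx -0.32017$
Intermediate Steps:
$c{\left(p \right)} = 2 p^{2}$ ($c{\left(p \right)} = p 2 p = 2 p^{2}$)
$f{\left(u,W \right)} = 72 - 218 u$ ($f{\left(u,W \right)} = - 218 u + 2 \cdot 6^{2} = - 218 u + 2 \cdot 36 = - 218 u + 72 = 72 - 218 u$)
$\frac{f{\left(12,-558 \right)} + 127251}{-77745 - 311760} = \frac{\left(72 - 2616\right) + 127251}{-77745 - 311760} = \frac{\left(72 - 2616\right) + 127251}{-389505} = \left(-2544 + 127251\right) \left(- \frac{1}{389505}\right) = 124707 \left(- \frac{1}{389505}\right) = - \frac{41569}{129835}$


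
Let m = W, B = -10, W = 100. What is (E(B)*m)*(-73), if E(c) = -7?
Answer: 51100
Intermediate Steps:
m = 100
(E(B)*m)*(-73) = -7*100*(-73) = -700*(-73) = 51100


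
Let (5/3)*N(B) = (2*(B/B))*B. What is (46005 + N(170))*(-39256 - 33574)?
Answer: -3365401470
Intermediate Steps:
N(B) = 6*B/5 (N(B) = 3*((2*(B/B))*B)/5 = 3*((2*1)*B)/5 = 3*(2*B)/5 = 6*B/5)
(46005 + N(170))*(-39256 - 33574) = (46005 + (6/5)*170)*(-39256 - 33574) = (46005 + 204)*(-72830) = 46209*(-72830) = -3365401470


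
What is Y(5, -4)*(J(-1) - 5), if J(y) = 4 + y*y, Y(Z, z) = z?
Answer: 0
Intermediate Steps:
J(y) = 4 + y²
Y(5, -4)*(J(-1) - 5) = -4*((4 + (-1)²) - 5) = -4*((4 + 1) - 5) = -4*(5 - 5) = -4*0 = 0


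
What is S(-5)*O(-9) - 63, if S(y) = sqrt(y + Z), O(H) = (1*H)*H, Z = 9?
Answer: 99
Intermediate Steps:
O(H) = H**2 (O(H) = H*H = H**2)
S(y) = sqrt(9 + y) (S(y) = sqrt(y + 9) = sqrt(9 + y))
S(-5)*O(-9) - 63 = sqrt(9 - 5)*(-9)**2 - 63 = sqrt(4)*81 - 63 = 2*81 - 63 = 162 - 63 = 99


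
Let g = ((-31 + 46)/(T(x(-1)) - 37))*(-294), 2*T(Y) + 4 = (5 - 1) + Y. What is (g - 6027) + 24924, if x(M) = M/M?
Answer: 1388301/73 ≈ 19018.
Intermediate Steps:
x(M) = 1
T(Y) = Y/2 (T(Y) = -2 + ((5 - 1) + Y)/2 = -2 + (4 + Y)/2 = -2 + (2 + Y/2) = Y/2)
g = 8820/73 (g = ((-31 + 46)/((1/2)*1 - 37))*(-294) = (15/(1/2 - 37))*(-294) = (15/(-73/2))*(-294) = (15*(-2/73))*(-294) = -30/73*(-294) = 8820/73 ≈ 120.82)
(g - 6027) + 24924 = (8820/73 - 6027) + 24924 = -431151/73 + 24924 = 1388301/73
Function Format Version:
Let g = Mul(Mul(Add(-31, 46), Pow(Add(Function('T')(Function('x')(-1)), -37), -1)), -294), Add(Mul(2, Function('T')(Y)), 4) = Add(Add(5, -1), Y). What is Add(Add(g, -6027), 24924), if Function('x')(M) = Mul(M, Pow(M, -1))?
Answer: Rational(1388301, 73) ≈ 19018.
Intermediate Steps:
Function('x')(M) = 1
Function('T')(Y) = Mul(Rational(1, 2), Y) (Function('T')(Y) = Add(-2, Mul(Rational(1, 2), Add(Add(5, -1), Y))) = Add(-2, Mul(Rational(1, 2), Add(4, Y))) = Add(-2, Add(2, Mul(Rational(1, 2), Y))) = Mul(Rational(1, 2), Y))
g = Rational(8820, 73) (g = Mul(Mul(Add(-31, 46), Pow(Add(Mul(Rational(1, 2), 1), -37), -1)), -294) = Mul(Mul(15, Pow(Add(Rational(1, 2), -37), -1)), -294) = Mul(Mul(15, Pow(Rational(-73, 2), -1)), -294) = Mul(Mul(15, Rational(-2, 73)), -294) = Mul(Rational(-30, 73), -294) = Rational(8820, 73) ≈ 120.82)
Add(Add(g, -6027), 24924) = Add(Add(Rational(8820, 73), -6027), 24924) = Add(Rational(-431151, 73), 24924) = Rational(1388301, 73)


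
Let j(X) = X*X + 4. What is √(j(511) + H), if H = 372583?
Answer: 6*√17603 ≈ 796.06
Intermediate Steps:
j(X) = 4 + X² (j(X) = X² + 4 = 4 + X²)
√(j(511) + H) = √((4 + 511²) + 372583) = √((4 + 261121) + 372583) = √(261125 + 372583) = √633708 = 6*√17603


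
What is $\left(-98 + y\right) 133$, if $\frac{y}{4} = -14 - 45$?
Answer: $-44422$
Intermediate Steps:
$y = -236$ ($y = 4 \left(-14 - 45\right) = 4 \left(-59\right) = -236$)
$\left(-98 + y\right) 133 = \left(-98 - 236\right) 133 = \left(-334\right) 133 = -44422$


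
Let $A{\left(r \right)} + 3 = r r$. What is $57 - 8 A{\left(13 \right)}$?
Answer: $-1271$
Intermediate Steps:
$A{\left(r \right)} = -3 + r^{2}$ ($A{\left(r \right)} = -3 + r r = -3 + r^{2}$)
$57 - 8 A{\left(13 \right)} = 57 - 8 \left(-3 + 13^{2}\right) = 57 - 8 \left(-3 + 169\right) = 57 - 1328 = -1271$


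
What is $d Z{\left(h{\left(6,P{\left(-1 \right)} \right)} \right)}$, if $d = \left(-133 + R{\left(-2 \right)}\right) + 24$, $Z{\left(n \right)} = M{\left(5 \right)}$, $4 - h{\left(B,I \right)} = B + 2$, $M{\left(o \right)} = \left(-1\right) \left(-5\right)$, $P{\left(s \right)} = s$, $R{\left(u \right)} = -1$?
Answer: $-550$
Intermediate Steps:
$M{\left(o \right)} = 5$
$h{\left(B,I \right)} = 2 - B$ ($h{\left(B,I \right)} = 4 - \left(B + 2\right) = 4 - \left(2 + B\right) = 2 - B$)
$Z{\left(n \right)} = 5$
$d = -110$ ($d = \left(-133 - 1\right) + 24 = -134 + 24 = -110$)
$d Z{\left(h{\left(6,P{\left(-1 \right)} \right)} \right)} = \left(-110\right) 5 = -550$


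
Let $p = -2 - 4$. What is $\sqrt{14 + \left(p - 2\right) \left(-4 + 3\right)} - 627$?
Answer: $-627 + \sqrt{22} \approx -622.31$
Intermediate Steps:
$p = -6$ ($p = -2 - 4 = -6$)
$\sqrt{14 + \left(p - 2\right) \left(-4 + 3\right)} - 627 = \sqrt{14 + \left(-6 - 2\right) \left(-4 + 3\right)} - 627 = \sqrt{14 - -8} - 627 = \sqrt{14 + 8} - 627 = \sqrt{22} - 627 = -627 + \sqrt{22}$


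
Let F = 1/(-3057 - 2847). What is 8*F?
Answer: -1/738 ≈ -0.0013550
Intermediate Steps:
F = -1/5904 (F = 1/(-5904) = -1/5904 ≈ -0.00016938)
8*F = 8*(-1/5904) = -1/738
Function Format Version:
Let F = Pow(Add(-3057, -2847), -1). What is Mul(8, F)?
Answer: Rational(-1, 738) ≈ -0.0013550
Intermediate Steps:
F = Rational(-1, 5904) (F = Pow(-5904, -1) = Rational(-1, 5904) ≈ -0.00016938)
Mul(8, F) = Mul(8, Rational(-1, 5904)) = Rational(-1, 738)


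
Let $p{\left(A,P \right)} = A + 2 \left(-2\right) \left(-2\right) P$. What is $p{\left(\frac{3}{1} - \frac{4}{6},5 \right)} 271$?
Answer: $\frac{34417}{3} \approx 11472.0$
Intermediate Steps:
$p{\left(A,P \right)} = A + 8 P$ ($p{\left(A,P \right)} = A + 2 \cdot 4 P = A + 8 P$)
$p{\left(\frac{3}{1} - \frac{4}{6},5 \right)} 271 = \left(\left(\frac{3}{1} - \frac{4}{6}\right) + 8 \cdot 5\right) 271 = \left(\left(3 \cdot 1 - \frac{2}{3}\right) + 40\right) 271 = \left(\left(3 - \frac{2}{3}\right) + 40\right) 271 = \left(\frac{7}{3} + 40\right) 271 = \frac{127}{3} \cdot 271 = \frac{34417}{3}$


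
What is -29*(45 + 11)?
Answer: -1624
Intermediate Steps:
-29*(45 + 11) = -29*56 = -1624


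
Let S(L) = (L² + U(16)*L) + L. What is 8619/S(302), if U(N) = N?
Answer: 8619/96338 ≈ 0.089466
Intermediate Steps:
S(L) = L² + 17*L (S(L) = (L² + 16*L) + L = L² + 17*L)
8619/S(302) = 8619/((302*(17 + 302))) = 8619/((302*319)) = 8619/96338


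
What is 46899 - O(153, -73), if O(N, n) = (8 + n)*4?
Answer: 47159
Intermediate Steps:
O(N, n) = 32 + 4*n
46899 - O(153, -73) = 46899 - (32 + 4*(-73)) = 46899 - (32 - 292) = 46899 - 1*(-260) = 46899 + 260 = 47159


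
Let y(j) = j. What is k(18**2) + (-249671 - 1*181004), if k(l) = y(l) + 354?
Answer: -429997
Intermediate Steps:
k(l) = 354 + l (k(l) = l + 354 = 354 + l)
k(18**2) + (-249671 - 1*181004) = (354 + 18**2) + (-249671 - 1*181004) = (354 + 324) + (-249671 - 181004) = 678 - 430675 = -429997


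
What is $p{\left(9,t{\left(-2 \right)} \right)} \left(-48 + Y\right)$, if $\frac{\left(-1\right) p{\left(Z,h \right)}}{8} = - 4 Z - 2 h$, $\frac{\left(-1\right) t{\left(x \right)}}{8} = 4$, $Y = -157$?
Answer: $45920$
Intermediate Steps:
$t{\left(x \right)} = -32$ ($t{\left(x \right)} = \left(-8\right) 4 = -32$)
$p{\left(Z,h \right)} = 16 h + 32 Z$ ($p{\left(Z,h \right)} = - 8 \left(- 4 Z - 2 h\right) = 16 h + 32 Z$)
$p{\left(9,t{\left(-2 \right)} \right)} \left(-48 + Y\right) = \left(16 \left(-32\right) + 32 \cdot 9\right) \left(-48 - 157\right) = \left(-512 + 288\right) \left(-205\right) = \left(-224\right) \left(-205\right) = 45920$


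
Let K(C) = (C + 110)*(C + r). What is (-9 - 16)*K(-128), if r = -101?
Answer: -103050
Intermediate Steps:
K(C) = (-101 + C)*(110 + C) (K(C) = (C + 110)*(C - 101) = (110 + C)*(-101 + C) = (-101 + C)*(110 + C))
(-9 - 16)*K(-128) = (-9 - 16)*(-11110 + (-128)**2 + 9*(-128)) = -25*(-11110 + 16384 - 1152) = -25*4122 = -103050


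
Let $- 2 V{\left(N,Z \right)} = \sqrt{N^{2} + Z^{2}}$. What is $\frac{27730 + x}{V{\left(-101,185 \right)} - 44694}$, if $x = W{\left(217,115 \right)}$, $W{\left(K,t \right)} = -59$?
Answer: $- \frac{353350764}{570726437} + \frac{3953 \sqrt{44426}}{570726437} \approx -0.61766$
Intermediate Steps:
$x = -59$
$V{\left(N,Z \right)} = - \frac{\sqrt{N^{2} + Z^{2}}}{2}$
$\frac{27730 + x}{V{\left(-101,185 \right)} - 44694} = \frac{27730 - 59}{- \frac{\sqrt{\left(-101\right)^{2} + 185^{2}}}{2} - 44694} = \frac{27671}{- \frac{\sqrt{10201 + 34225}}{2} - 44694} = \frac{27671}{- \frac{\sqrt{44426}}{2} - 44694} = \frac{27671}{-44694 - \frac{\sqrt{44426}}{2}}$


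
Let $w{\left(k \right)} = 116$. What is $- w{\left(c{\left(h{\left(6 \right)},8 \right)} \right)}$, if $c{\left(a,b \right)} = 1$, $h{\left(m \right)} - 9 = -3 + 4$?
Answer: $-116$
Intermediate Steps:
$h{\left(m \right)} = 10$ ($h{\left(m \right)} = 9 + \left(-3 + 4\right) = 9 + 1 = 10$)
$- w{\left(c{\left(h{\left(6 \right)},8 \right)} \right)} = \left(-1\right) 116 = -116$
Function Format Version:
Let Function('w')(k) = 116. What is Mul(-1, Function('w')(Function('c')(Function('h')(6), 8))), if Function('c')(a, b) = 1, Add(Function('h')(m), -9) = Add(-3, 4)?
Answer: -116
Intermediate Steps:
Function('h')(m) = 10 (Function('h')(m) = Add(9, Add(-3, 4)) = Add(9, 1) = 10)
Mul(-1, Function('w')(Function('c')(Function('h')(6), 8))) = Mul(-1, 116) = -116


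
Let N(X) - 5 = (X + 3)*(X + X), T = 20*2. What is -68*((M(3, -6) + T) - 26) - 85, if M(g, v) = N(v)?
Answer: -3825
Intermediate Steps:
T = 40
N(X) = 5 + 2*X*(3 + X) (N(X) = 5 + (X + 3)*(X + X) = 5 + (3 + X)*(2*X) = 5 + 2*X*(3 + X))
M(g, v) = 5 + 2*v**2 + 6*v
-68*((M(3, -6) + T) - 26) - 85 = -68*(((5 + 2*(-6)**2 + 6*(-6)) + 40) - 26) - 85 = -68*(((5 + 2*36 - 36) + 40) - 26) - 85 = -68*(((5 + 72 - 36) + 40) - 26) - 85 = -68*((41 + 40) - 26) - 85 = -68*(81 - 26) - 85 = -68*55 - 85 = -3740 - 85 = -3825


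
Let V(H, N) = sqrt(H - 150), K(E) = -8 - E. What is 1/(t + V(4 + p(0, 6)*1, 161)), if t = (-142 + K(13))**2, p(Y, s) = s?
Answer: 26569/705911901 - 2*I*sqrt(35)/705911901 ≈ 3.7638e-5 - 1.6762e-8*I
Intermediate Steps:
t = 26569 (t = (-142 + (-8 - 1*13))**2 = (-142 + (-8 - 13))**2 = (-142 - 21)**2 = (-163)**2 = 26569)
V(H, N) = sqrt(-150 + H)
1/(t + V(4 + p(0, 6)*1, 161)) = 1/(26569 + sqrt(-150 + (4 + 6*1))) = 1/(26569 + sqrt(-150 + (4 + 6))) = 1/(26569 + sqrt(-150 + 10)) = 1/(26569 + sqrt(-140)) = 1/(26569 + 2*I*sqrt(35))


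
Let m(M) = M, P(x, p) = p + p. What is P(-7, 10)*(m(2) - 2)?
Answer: 0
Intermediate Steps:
P(x, p) = 2*p
P(-7, 10)*(m(2) - 2) = (2*10)*(2 - 2) = 20*0 = 0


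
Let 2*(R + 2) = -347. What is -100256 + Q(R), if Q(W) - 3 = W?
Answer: -200857/2 ≈ -1.0043e+5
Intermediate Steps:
R = -351/2 (R = -2 + (½)*(-347) = -2 - 347/2 = -351/2 ≈ -175.50)
Q(W) = 3 + W
-100256 + Q(R) = -100256 + (3 - 351/2) = -100256 - 345/2 = -200857/2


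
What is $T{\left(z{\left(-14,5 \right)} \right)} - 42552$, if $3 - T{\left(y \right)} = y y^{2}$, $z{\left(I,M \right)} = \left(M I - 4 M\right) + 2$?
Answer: $638923$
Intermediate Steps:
$z{\left(I,M \right)} = 2 - 4 M + I M$ ($z{\left(I,M \right)} = \left(I M - 4 M\right) + 2 = \left(- 4 M + I M\right) + 2 = 2 - 4 M + I M$)
$T{\left(y \right)} = 3 - y^{3}$ ($T{\left(y \right)} = 3 - y y^{2} = 3 - y^{3}$)
$T{\left(z{\left(-14,5 \right)} \right)} - 42552 = \left(3 - \left(2 - 20 - 70\right)^{3}\right) - 42552 = \left(3 - \left(-88\right)^{3}\right) - 42552 = \left(3 - -681472\right) - 42552 = \left(3 + 681472\right) - 42552 = 681475 - 42552 = 638923$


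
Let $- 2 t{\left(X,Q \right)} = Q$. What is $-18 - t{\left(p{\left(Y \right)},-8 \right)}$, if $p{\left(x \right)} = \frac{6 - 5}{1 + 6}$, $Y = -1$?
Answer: $-22$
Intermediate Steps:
$p{\left(x \right)} = \frac{1}{7}$ ($p{\left(x \right)} = 1 \cdot \frac{1}{7} = \frac{1}{7}$)
$t{\left(X,Q \right)} = - \frac{Q}{2}$
$-18 - t{\left(p{\left(Y \right)},-8 \right)} = -18 - \left(- \frac{1}{2}\right) \left(-8\right) = -18 - 4 = -22$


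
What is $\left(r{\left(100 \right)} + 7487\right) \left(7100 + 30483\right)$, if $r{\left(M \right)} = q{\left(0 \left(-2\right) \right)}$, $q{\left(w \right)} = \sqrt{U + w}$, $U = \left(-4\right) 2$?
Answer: $281383921 + 75166 i \sqrt{2} \approx 2.8138 \cdot 10^{8} + 1.063 \cdot 10^{5} i$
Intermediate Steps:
$U = -8$
$q{\left(w \right)} = \sqrt{-8 + w}$
$r{\left(M \right)} = 2 i \sqrt{2}$ ($r{\left(M \right)} = \sqrt{-8 + 0 \left(-2\right)} = \sqrt{-8 + 0} = \sqrt{-8} = 2 i \sqrt{2}$)
$\left(r{\left(100 \right)} + 7487\right) \left(7100 + 30483\right) = \left(2 i \sqrt{2} + 7487\right) \left(7100 + 30483\right) = \left(7487 + 2 i \sqrt{2}\right) 37583 = 281383921 + 75166 i \sqrt{2}$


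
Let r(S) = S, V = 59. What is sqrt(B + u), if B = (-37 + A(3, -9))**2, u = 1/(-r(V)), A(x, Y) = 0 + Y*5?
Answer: sqrt(23406185)/59 ≈ 82.000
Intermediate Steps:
A(x, Y) = 5*Y (A(x, Y) = 0 + 5*Y = 5*Y)
u = -1/59 (u = 1/(-1*59) = 1/(-59) = -1/59 ≈ -0.016949)
B = 6724 (B = (-37 + 5*(-9))**2 = (-37 - 45)**2 = (-82)**2 = 6724)
sqrt(B + u) = sqrt(6724 - 1/59) = sqrt(396715/59) = sqrt(23406185)/59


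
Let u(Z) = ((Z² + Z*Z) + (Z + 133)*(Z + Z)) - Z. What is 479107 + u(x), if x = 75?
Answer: 521482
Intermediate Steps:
u(Z) = -Z + 2*Z² + 2*Z*(133 + Z) (u(Z) = ((Z² + Z²) + (133 + Z)*(2*Z)) - Z = (2*Z² + 2*Z*(133 + Z)) - Z = -Z + 2*Z² + 2*Z*(133 + Z))
479107 + u(x) = 479107 + 75*(265 + 4*75) = 479107 + 75*(265 + 300) = 479107 + 75*565 = 479107 + 42375 = 521482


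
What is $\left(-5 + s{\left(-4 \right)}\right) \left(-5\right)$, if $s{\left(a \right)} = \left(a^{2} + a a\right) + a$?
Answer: $-115$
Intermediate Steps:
$s{\left(a \right)} = a + 2 a^{2}$ ($s{\left(a \right)} = \left(a^{2} + a^{2}\right) + a = 2 a^{2} + a = a + 2 a^{2}$)
$\left(-5 + s{\left(-4 \right)}\right) \left(-5\right) = \left(-5 - 4 \left(1 + 2 \left(-4\right)\right)\right) \left(-5\right) = \left(-5 - 4 \left(1 - 8\right)\right) \left(-5\right) = \left(-5 - -28\right) \left(-5\right) = \left(-5 + 28\right) \left(-5\right) = 23 \left(-5\right) = -115$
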